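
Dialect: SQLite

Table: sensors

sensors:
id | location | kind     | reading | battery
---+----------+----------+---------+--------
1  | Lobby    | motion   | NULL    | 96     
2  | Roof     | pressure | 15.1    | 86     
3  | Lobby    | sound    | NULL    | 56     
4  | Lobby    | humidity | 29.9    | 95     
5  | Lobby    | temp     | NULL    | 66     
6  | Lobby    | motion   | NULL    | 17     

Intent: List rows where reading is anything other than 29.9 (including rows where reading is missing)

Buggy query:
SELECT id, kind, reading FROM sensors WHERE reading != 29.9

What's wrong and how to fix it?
Bug: 'reading != 29.9' is unknown when reading is NULL, so NULL rows are silently excluded

Fix: Add an explicit OR reading IS NULL to include the missing-value rows

Corrected query:
SELECT id, kind, reading FROM sensors WHERE reading != 29.9 OR reading IS NULL

Result:
id | kind     | reading
---+----------+--------
1  | motion   | NULL   
2  | pressure | 15.1   
3  | sound    | NULL   
5  | temp     | NULL   
6  | motion   | NULL   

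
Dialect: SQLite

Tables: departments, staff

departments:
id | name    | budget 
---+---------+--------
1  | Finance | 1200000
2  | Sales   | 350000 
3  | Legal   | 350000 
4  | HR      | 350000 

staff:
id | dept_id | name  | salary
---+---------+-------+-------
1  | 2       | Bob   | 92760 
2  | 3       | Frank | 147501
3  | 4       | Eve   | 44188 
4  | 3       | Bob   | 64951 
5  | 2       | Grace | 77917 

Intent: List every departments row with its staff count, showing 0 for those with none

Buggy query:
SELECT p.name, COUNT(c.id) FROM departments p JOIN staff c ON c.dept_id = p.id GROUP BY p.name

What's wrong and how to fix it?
Bug: INNER JOIN drops departments rows that have no matching staff rows

Fix: Use LEFT JOIN so parents without children still appear (COUNT(c.id) gives 0)

Corrected query:
SELECT p.name, COUNT(c.id) FROM departments p LEFT JOIN staff c ON c.dept_id = p.id GROUP BY p.name

Result:
name    | COUNT(c.id)
--------+------------
Finance | 0          
HR      | 1          
Legal   | 2          
Sales   | 2          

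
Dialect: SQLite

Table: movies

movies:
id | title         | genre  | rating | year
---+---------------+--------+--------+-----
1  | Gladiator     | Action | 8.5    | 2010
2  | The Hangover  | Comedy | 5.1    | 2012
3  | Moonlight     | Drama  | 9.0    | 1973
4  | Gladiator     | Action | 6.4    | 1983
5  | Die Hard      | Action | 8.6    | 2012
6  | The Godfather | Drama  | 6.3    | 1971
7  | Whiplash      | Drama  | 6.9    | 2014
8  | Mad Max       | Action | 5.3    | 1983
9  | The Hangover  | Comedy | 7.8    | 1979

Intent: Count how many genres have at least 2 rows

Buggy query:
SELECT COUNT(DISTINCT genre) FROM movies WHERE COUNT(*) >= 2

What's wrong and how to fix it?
Bug: COUNT(*) cannot appear in WHERE; the per-group count doesn't exist yet

Fix: Use a subquery that GROUPs and filters with HAVING, then count its rows

Corrected query:
SELECT COUNT(*) FROM (SELECT genre FROM movies GROUP BY genre HAVING COUNT(*) >= 2)

Result:
COUNT(*)
--------
3       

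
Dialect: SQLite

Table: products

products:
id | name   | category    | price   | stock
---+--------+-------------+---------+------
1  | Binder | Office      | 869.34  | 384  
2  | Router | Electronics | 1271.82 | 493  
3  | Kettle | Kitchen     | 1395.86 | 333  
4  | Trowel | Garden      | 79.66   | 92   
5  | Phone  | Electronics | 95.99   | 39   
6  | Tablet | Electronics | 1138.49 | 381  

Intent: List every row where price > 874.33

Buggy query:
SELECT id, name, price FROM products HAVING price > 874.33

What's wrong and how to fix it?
Bug: This is a non-aggregate query (no GROUP BY, no aggregates), so in SQLite the HAVING clause is invalid here; a row-level condition belongs in WHERE

Fix: Use WHERE for row-level filtering

Corrected query:
SELECT id, name, price FROM products WHERE price > 874.33

Result:
id | name   | price  
---+--------+--------
2  | Router | 1271.82
3  | Kettle | 1395.86
6  | Tablet | 1138.49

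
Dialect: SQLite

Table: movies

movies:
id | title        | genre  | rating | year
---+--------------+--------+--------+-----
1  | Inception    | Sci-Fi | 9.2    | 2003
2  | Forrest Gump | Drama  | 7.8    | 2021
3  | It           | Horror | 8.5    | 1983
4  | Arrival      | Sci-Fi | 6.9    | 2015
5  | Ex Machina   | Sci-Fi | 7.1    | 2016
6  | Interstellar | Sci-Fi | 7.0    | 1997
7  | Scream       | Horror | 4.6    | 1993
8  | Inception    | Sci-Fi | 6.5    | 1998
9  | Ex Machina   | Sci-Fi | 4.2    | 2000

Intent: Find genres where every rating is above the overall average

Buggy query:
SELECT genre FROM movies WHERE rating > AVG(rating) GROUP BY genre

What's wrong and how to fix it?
Bug: AVG() is an aggregate; it can't sit directly in WHERE

Fix: Use a subquery for AVG and a HAVING MIN(...) filter so the condition holds for every row in the group

Corrected query:
SELECT genre FROM movies GROUP BY genre HAVING MIN(rating) > (SELECT AVG(rating) FROM movies)

Result:
genre
-----
Drama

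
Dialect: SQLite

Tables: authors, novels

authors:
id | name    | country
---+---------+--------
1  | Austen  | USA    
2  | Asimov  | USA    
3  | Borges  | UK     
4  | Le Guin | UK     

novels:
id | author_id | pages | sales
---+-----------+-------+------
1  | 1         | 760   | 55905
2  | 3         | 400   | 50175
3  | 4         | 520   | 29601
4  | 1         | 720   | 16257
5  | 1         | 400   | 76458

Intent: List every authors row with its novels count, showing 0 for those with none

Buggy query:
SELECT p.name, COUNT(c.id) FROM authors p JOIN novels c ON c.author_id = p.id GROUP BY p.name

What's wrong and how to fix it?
Bug: INNER JOIN drops authors rows that have no matching novels rows

Fix: Use LEFT JOIN so parents without children still appear (COUNT(c.id) gives 0)

Corrected query:
SELECT p.name, COUNT(c.id) FROM authors p LEFT JOIN novels c ON c.author_id = p.id GROUP BY p.name

Result:
name    | COUNT(c.id)
--------+------------
Asimov  | 0          
Austen  | 3          
Borges  | 1          
Le Guin | 1          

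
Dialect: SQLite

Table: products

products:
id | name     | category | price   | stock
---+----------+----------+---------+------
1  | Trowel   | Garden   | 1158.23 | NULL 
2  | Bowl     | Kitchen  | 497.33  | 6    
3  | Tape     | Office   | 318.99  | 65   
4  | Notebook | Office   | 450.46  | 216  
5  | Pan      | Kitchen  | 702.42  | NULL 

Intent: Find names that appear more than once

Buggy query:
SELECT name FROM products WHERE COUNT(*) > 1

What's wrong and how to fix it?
Bug: COUNT(*) is an aggregate and cannot be used in WHERE

Fix: GROUP BY name, then filter groups with HAVING COUNT(*) > 1

Corrected query:
SELECT name FROM products GROUP BY name HAVING COUNT(*) > 1

Result:
(no rows)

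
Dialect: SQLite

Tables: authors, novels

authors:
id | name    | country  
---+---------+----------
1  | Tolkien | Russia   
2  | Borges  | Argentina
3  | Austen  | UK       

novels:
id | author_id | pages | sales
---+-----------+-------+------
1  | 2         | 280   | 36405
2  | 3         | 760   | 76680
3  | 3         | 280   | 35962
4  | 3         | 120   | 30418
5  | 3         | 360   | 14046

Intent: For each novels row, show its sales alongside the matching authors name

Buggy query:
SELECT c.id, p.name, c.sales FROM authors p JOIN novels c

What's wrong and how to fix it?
Bug: JOIN with no ON clause produces a cartesian product; every novels row pairs with every authors row

Fix: Specify the join condition linking the foreign key to the parent id

Corrected query:
SELECT c.id, p.name, c.sales FROM authors p JOIN novels c ON c.author_id = p.id

Result:
id | name   | sales
---+--------+------
1  | Borges | 36405
2  | Austen | 76680
3  | Austen | 35962
4  | Austen | 30418
5  | Austen | 14046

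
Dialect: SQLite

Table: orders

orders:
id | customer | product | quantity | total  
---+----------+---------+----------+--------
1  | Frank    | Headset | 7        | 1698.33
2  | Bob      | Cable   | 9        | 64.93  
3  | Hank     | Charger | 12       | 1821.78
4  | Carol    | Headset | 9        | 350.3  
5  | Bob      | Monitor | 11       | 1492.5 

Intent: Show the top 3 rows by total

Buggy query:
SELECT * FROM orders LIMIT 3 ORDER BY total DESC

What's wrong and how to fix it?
Bug: ORDER BY cannot follow LIMIT; LIMIT is the final clause

Fix: Swap the clauses: ORDER BY first, then LIMIT

Corrected query:
SELECT * FROM orders ORDER BY total DESC LIMIT 3

Result:
id | customer | product | quantity | total  
---+----------+---------+----------+--------
3  | Hank     | Charger | 12       | 1821.78
1  | Frank    | Headset | 7        | 1698.33
5  | Bob      | Monitor | 11       | 1492.5 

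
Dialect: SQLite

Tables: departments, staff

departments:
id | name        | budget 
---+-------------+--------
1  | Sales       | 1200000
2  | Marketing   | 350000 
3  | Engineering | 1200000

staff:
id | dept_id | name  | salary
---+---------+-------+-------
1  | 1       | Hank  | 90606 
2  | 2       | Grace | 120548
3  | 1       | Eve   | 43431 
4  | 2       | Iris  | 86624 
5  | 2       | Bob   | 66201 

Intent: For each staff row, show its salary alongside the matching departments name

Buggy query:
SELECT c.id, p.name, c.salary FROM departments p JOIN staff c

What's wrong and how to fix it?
Bug: Missing join condition: each staff row is matched to all departments rows instead of just its own

Fix: Specify the join condition linking the foreign key to the parent id

Corrected query:
SELECT c.id, p.name, c.salary FROM departments p JOIN staff c ON c.dept_id = p.id

Result:
id | name      | salary
---+-----------+-------
1  | Sales     | 90606 
2  | Marketing | 120548
3  | Sales     | 43431 
4  | Marketing | 86624 
5  | Marketing | 66201 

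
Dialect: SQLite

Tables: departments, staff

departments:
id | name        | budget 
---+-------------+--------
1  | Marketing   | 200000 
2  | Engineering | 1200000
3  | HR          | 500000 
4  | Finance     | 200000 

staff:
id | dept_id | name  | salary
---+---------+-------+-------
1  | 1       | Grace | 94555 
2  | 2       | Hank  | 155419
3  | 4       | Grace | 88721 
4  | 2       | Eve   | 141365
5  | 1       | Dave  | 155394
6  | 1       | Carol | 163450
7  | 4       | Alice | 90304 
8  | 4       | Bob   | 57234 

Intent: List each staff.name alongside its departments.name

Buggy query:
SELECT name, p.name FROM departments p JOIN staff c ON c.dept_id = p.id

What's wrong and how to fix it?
Bug: 'name' exists in both joined tables, so the database can't tell which one is meant

Fix: Qualify the column with its table alias (c.name)

Corrected query:
SELECT c.name, p.name FROM departments p JOIN staff c ON c.dept_id = p.id

Result:
name  | name       
------+------------
Grace | Marketing  
Hank  | Engineering
Grace | Finance    
Eve   | Engineering
Dave  | Marketing  
Carol | Marketing  
Alice | Finance    
Bob   | Finance    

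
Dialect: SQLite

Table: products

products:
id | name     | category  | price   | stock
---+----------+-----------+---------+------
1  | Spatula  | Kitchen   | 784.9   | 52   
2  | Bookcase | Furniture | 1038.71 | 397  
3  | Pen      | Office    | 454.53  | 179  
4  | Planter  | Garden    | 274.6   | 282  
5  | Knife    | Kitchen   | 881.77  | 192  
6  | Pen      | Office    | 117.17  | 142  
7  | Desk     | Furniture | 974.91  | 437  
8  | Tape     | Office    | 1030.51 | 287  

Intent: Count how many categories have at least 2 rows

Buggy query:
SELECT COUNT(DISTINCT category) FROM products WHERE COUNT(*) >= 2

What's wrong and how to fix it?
Bug: WHERE filters individual rows, not groups, so a group-level COUNT is invalid there

Fix: Use a subquery that GROUPs and filters with HAVING, then count its rows

Corrected query:
SELECT COUNT(*) FROM (SELECT category FROM products GROUP BY category HAVING COUNT(*) >= 2)

Result:
COUNT(*)
--------
3       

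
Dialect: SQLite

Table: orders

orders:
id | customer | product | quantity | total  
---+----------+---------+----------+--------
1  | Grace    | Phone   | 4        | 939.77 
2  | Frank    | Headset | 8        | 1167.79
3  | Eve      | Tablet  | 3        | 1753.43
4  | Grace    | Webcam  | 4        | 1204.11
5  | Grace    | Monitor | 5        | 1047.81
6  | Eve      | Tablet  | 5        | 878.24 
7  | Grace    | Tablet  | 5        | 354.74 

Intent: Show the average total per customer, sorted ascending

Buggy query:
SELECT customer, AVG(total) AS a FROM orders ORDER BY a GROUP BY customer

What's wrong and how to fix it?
Bug: GROUP BY must precede ORDER BY

Fix: Move ORDER BY to the end, after GROUP BY

Corrected query:
SELECT customer, AVG(total) AS a FROM orders GROUP BY customer ORDER BY a

Result:
customer | a       
---------+---------
Grace    | 886.6075
Frank    | 1167.79 
Eve      | 1315.835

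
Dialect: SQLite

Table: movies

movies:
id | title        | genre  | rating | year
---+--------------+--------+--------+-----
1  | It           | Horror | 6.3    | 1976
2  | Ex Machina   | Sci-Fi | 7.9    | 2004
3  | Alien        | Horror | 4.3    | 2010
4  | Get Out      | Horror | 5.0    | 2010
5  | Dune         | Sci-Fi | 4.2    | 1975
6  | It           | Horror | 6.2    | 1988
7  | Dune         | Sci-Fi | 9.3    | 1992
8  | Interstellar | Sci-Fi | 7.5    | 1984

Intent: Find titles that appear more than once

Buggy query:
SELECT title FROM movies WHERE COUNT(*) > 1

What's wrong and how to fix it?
Bug: WHERE can't reference COUNT(*); aggregates are computed after WHERE

Fix: Group first, then use HAVING for the count condition

Corrected query:
SELECT title FROM movies GROUP BY title HAVING COUNT(*) > 1

Result:
title
-----
Dune 
It   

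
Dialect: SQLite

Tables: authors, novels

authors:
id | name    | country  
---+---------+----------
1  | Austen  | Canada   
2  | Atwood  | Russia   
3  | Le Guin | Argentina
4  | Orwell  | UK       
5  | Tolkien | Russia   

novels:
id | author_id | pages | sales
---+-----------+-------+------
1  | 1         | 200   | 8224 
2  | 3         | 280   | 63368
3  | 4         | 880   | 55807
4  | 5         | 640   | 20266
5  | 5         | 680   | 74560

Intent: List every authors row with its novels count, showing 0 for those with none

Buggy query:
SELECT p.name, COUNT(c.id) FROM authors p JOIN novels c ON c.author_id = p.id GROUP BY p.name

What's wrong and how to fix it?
Bug: INNER JOIN drops authors rows that have no matching novels rows

Fix: Switch to LEFT JOIN to retain unmatched parent rows

Corrected query:
SELECT p.name, COUNT(c.id) FROM authors p LEFT JOIN novels c ON c.author_id = p.id GROUP BY p.name

Result:
name    | COUNT(c.id)
--------+------------
Atwood  | 0          
Austen  | 1          
Le Guin | 1          
Orwell  | 1          
Tolkien | 2          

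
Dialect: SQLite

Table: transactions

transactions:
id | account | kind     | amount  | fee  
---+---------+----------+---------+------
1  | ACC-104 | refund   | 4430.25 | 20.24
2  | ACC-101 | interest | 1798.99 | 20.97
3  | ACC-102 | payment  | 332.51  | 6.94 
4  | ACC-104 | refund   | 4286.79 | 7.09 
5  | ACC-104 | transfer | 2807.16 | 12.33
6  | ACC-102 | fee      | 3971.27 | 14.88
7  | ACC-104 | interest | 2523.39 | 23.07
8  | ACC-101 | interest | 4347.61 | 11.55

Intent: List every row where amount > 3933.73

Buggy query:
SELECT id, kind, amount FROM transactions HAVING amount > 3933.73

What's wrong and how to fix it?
Bug: HAVING filters the output of aggregation, but this query has no GROUP BY and no aggregate functions, so SQLite rejects it (HAVING clause on a non-aggregate query); the condition here is per row

Fix: Replace HAVING with WHERE since the condition applies to individual rows

Corrected query:
SELECT id, kind, amount FROM transactions WHERE amount > 3933.73

Result:
id | kind     | amount 
---+----------+--------
1  | refund   | 4430.25
4  | refund   | 4286.79
6  | fee      | 3971.27
8  | interest | 4347.61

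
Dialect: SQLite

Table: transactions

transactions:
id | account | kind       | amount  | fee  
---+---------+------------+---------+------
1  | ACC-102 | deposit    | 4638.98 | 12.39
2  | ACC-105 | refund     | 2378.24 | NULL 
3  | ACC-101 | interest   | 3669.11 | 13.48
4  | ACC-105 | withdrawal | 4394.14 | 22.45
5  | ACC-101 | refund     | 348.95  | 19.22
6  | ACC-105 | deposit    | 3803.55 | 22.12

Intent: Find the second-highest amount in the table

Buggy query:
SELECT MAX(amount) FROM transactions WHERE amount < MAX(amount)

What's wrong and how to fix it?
Bug: The inner MAX is an aggregate inside WHERE, which is not allowed

Fix: Put the inner MAX in a scalar subquery

Corrected query:
SELECT MAX(amount) FROM transactions WHERE amount < (SELECT MAX(amount) FROM transactions)

Result:
MAX(amount)
-----------
4394.14    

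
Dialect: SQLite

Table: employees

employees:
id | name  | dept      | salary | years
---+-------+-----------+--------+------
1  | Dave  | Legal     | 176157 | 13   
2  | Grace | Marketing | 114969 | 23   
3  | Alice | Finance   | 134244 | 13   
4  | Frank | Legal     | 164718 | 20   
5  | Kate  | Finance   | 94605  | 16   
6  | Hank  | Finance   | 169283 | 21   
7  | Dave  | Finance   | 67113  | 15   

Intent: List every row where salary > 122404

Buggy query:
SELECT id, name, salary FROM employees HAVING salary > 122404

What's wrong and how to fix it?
Bug: HAVING filters the output of aggregation, but this query has no GROUP BY and no aggregate functions, so SQLite rejects it (HAVING clause on a non-aggregate query); the condition here is per row

Fix: Replace HAVING with WHERE since the condition applies to individual rows

Corrected query:
SELECT id, name, salary FROM employees WHERE salary > 122404

Result:
id | name  | salary
---+-------+-------
1  | Dave  | 176157
3  | Alice | 134244
4  | Frank | 164718
6  | Hank  | 169283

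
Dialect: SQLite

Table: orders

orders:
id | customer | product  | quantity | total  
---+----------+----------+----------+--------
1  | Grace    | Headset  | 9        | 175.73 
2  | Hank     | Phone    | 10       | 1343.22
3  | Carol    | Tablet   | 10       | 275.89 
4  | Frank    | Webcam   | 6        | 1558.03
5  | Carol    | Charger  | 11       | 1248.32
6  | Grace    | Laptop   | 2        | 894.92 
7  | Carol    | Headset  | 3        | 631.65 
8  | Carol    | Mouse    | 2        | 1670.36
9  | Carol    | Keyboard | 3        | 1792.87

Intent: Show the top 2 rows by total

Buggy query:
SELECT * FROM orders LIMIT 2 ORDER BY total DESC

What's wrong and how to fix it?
Bug: LIMIT must come after ORDER BY

Fix: Swap the clauses: ORDER BY first, then LIMIT

Corrected query:
SELECT * FROM orders ORDER BY total DESC LIMIT 2

Result:
id | customer | product  | quantity | total  
---+----------+----------+----------+--------
9  | Carol    | Keyboard | 3        | 1792.87
8  | Carol    | Mouse    | 2        | 1670.36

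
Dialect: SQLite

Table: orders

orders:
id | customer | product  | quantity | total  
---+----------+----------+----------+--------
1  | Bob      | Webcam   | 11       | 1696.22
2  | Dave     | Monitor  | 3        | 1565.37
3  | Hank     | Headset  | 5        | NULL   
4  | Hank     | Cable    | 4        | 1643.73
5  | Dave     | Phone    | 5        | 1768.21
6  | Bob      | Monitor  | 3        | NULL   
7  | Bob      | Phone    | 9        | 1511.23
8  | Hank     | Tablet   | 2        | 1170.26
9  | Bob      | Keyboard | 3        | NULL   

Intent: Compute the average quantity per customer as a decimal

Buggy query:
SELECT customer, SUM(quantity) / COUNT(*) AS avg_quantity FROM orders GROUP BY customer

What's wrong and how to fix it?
Bug: Both operands are integers, so '/' performs integer division and truncates

Fix: Multiply by 1.0 (or CAST to REAL) to force floating-point division

Corrected query:
SELECT customer, SUM(quantity) * 1.0 / COUNT(*) AS avg_quantity FROM orders GROUP BY customer

Result:
customer | avg_quantity
---------+-------------
Bob      | 6.5         
Dave     | 4           
Hank     | 3.666667    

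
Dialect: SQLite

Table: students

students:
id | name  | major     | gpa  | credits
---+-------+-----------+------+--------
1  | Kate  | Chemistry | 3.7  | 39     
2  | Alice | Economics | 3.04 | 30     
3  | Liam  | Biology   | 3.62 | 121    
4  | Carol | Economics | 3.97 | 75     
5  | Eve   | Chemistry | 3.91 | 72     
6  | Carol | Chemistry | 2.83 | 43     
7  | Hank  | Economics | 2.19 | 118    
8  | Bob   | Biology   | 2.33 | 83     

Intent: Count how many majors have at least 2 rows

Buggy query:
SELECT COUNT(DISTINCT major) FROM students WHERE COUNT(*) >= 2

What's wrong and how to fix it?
Bug: COUNT(*) cannot appear in WHERE; the per-group count doesn't exist yet

Fix: Use a subquery that GROUPs and filters with HAVING, then count its rows

Corrected query:
SELECT COUNT(*) FROM (SELECT major FROM students GROUP BY major HAVING COUNT(*) >= 2)

Result:
COUNT(*)
--------
3       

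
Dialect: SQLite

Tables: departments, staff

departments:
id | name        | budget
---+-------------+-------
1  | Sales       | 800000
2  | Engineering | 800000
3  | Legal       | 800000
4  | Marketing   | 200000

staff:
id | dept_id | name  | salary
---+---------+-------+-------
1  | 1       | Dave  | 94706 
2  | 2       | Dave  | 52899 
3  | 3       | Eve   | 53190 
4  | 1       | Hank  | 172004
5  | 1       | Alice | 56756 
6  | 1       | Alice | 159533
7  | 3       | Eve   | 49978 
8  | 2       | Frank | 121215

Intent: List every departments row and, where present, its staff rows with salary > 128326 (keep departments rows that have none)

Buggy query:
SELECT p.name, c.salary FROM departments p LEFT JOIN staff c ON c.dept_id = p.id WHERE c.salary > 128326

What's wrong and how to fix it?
Bug: Filtering c.salary in WHERE discards the NULL rows produced by LEFT JOIN, turning it into an inner join

Fix: Move the right-table condition into the ON clause so unmatched parents are kept

Corrected query:
SELECT p.name, c.salary FROM departments p LEFT JOIN staff c ON c.dept_id = p.id AND c.salary > 128326

Result:
name        | salary
------------+-------
Sales       | 159533
Sales       | 172004
Engineering | NULL  
Legal       | NULL  
Marketing   | NULL  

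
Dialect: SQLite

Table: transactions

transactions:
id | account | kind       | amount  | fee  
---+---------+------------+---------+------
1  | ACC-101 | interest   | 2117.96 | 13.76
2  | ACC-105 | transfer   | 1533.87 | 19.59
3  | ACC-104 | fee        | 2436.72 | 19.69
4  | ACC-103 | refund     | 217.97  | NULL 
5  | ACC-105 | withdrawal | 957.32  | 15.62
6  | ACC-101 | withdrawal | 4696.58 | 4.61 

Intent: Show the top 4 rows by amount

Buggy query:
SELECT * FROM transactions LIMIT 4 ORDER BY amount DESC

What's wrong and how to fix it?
Bug: ORDER BY cannot follow LIMIT; LIMIT is the final clause

Fix: Sort with ORDER BY, then apply LIMIT

Corrected query:
SELECT * FROM transactions ORDER BY amount DESC LIMIT 4

Result:
id | account | kind       | amount  | fee  
---+---------+------------+---------+------
6  | ACC-101 | withdrawal | 4696.58 | 4.61 
3  | ACC-104 | fee        | 2436.72 | 19.69
1  | ACC-101 | interest   | 2117.96 | 13.76
2  | ACC-105 | transfer   | 1533.87 | 19.59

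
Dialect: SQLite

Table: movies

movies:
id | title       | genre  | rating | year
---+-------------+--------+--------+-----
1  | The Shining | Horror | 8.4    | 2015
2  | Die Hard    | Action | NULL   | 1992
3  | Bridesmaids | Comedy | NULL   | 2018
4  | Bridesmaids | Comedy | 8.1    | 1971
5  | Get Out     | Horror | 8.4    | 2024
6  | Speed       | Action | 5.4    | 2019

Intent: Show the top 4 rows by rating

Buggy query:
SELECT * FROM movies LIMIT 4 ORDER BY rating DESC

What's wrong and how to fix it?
Bug: LIMIT must come after ORDER BY

Fix: Swap the clauses: ORDER BY first, then LIMIT

Corrected query:
SELECT * FROM movies ORDER BY rating DESC LIMIT 4

Result:
id | title       | genre  | rating | year
---+-------------+--------+--------+-----
1  | The Shining | Horror | 8.4    | 2015
5  | Get Out     | Horror | 8.4    | 2024
4  | Bridesmaids | Comedy | 8.1    | 1971
6  | Speed       | Action | 5.4    | 2019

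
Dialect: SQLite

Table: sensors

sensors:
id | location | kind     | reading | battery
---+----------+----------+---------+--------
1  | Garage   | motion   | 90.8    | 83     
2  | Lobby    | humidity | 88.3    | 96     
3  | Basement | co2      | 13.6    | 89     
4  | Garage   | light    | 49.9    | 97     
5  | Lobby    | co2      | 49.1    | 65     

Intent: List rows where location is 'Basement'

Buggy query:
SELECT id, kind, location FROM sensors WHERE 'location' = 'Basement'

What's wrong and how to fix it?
Bug: Single quotes denote string literals in SQL; the column name is being compared as a constant string

Fix: Reference the column as location without single quotes

Corrected query:
SELECT id, kind, location FROM sensors WHERE location = 'Basement'

Result:
id | kind | location
---+------+---------
3  | co2  | Basement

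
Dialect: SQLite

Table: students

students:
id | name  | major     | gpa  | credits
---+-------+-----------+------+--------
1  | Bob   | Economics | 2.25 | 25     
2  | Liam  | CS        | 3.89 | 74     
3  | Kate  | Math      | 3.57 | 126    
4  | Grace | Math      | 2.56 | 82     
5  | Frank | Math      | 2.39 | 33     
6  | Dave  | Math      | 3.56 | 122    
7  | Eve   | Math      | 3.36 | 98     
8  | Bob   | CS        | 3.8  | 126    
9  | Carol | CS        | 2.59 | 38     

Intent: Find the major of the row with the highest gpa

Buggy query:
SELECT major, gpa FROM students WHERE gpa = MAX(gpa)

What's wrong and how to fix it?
Bug: MAX(gpa) is an aggregate and cannot be used directly in WHERE

Fix: Use a subquery: WHERE gpa = (SELECT MAX(gpa) FROM students)

Corrected query:
SELECT major, gpa FROM students WHERE gpa = (SELECT MAX(gpa) FROM students)

Result:
major | gpa 
------+-----
CS    | 3.89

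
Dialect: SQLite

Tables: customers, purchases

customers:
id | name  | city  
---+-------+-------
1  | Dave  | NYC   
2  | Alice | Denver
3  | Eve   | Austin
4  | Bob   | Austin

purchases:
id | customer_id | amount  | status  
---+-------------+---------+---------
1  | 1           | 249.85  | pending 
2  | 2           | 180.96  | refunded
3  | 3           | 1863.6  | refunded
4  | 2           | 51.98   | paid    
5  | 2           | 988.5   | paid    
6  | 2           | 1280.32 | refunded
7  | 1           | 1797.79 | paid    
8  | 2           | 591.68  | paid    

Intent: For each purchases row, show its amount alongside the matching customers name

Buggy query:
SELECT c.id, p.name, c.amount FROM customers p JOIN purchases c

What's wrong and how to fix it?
Bug: JOIN with no ON clause produces a cartesian product; every purchases row pairs with every customers row

Fix: Add ON c.customer_id = p.id to the JOIN

Corrected query:
SELECT c.id, p.name, c.amount FROM customers p JOIN purchases c ON c.customer_id = p.id

Result:
id | name  | amount 
---+-------+--------
1  | Dave  | 249.85 
2  | Alice | 180.96 
3  | Eve   | 1863.6 
4  | Alice | 51.98  
5  | Alice | 988.5  
6  | Alice | 1280.32
7  | Dave  | 1797.79
8  | Alice | 591.68 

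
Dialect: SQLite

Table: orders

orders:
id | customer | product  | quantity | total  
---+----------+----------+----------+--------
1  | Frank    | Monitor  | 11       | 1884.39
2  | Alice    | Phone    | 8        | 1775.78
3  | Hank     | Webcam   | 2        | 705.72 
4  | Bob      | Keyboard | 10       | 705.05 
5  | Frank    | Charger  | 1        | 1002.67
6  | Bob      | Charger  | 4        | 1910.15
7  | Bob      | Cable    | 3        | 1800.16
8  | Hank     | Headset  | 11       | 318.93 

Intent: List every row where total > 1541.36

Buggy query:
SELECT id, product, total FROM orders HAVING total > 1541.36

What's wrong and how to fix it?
Bug: This is a non-aggregate query (no GROUP BY, no aggregates), so in SQLite the HAVING clause is invalid here; a row-level condition belongs in WHERE

Fix: Replace HAVING with WHERE since the condition applies to individual rows

Corrected query:
SELECT id, product, total FROM orders WHERE total > 1541.36

Result:
id | product | total  
---+---------+--------
1  | Monitor | 1884.39
2  | Phone   | 1775.78
6  | Charger | 1910.15
7  | Cable   | 1800.16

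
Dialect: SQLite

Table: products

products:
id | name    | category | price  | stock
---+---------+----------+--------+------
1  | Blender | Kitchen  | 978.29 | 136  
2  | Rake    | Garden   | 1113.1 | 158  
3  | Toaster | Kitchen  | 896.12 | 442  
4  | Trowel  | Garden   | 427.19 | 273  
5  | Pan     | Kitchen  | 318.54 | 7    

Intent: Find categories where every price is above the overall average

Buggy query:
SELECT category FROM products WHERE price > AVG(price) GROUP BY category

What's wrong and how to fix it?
Bug: AVG() is an aggregate; it can't sit directly in WHERE

Fix: Use a subquery for AVG and a HAVING MIN(...) filter so the condition holds for every row in the group

Corrected query:
SELECT category FROM products GROUP BY category HAVING MIN(price) > (SELECT AVG(price) FROM products)

Result:
(no rows)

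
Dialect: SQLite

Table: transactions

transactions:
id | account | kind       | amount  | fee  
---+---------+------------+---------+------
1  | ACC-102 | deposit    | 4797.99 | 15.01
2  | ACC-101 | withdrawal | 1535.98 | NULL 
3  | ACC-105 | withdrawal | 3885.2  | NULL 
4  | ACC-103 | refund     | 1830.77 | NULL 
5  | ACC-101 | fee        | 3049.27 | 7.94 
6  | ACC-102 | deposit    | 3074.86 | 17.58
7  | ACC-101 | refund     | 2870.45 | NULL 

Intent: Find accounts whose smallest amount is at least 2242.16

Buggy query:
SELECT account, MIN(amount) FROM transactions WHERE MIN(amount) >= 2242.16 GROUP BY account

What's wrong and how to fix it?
Bug: Aggregates like MIN are computed per group after WHERE runs

Fix: Use HAVING for the per-group MIN condition

Corrected query:
SELECT account, MIN(amount) FROM transactions GROUP BY account HAVING MIN(amount) >= 2242.16

Result:
account | MIN(amount)
--------+------------
ACC-102 | 3074.86    
ACC-105 | 3885.2     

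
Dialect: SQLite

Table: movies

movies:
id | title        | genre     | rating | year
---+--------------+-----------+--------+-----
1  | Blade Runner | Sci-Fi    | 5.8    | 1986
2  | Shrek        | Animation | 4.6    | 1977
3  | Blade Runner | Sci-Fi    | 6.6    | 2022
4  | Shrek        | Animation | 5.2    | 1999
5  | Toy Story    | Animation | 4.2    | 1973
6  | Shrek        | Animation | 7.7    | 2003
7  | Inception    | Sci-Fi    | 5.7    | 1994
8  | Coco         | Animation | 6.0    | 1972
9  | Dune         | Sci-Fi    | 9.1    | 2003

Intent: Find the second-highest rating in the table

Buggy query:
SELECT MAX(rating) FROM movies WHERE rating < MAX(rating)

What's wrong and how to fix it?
Bug: MAX(rating) on the right of the comparison is an aggregate-in-WHERE error

Fix: Put the inner MAX in a scalar subquery

Corrected query:
SELECT MAX(rating) FROM movies WHERE rating < (SELECT MAX(rating) FROM movies)

Result:
MAX(rating)
-----------
7.7        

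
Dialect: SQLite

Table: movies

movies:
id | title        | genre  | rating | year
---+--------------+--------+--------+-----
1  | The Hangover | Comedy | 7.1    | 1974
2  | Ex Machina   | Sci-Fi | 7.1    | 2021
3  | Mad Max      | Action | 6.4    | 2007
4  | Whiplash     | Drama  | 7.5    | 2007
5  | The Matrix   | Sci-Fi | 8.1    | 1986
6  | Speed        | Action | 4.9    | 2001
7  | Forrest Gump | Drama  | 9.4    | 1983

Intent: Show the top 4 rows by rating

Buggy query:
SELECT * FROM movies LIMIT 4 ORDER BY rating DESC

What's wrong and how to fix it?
Bug: LIMIT must come after ORDER BY

Fix: Sort with ORDER BY, then apply LIMIT

Corrected query:
SELECT * FROM movies ORDER BY rating DESC LIMIT 4

Result:
id | title        | genre  | rating | year
---+--------------+--------+--------+-----
7  | Forrest Gump | Drama  | 9.4    | 1983
5  | The Matrix   | Sci-Fi | 8.1    | 1986
4  | Whiplash     | Drama  | 7.5    | 2007
1  | The Hangover | Comedy | 7.1    | 1974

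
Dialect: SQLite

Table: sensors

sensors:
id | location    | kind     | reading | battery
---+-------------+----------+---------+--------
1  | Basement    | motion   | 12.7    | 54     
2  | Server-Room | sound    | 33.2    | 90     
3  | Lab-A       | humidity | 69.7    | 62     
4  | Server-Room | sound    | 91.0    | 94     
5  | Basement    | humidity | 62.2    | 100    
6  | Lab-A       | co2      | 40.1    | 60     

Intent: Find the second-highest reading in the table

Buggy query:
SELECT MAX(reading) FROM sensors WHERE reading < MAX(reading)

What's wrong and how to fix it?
Bug: MAX(reading) on the right of the comparison is an aggregate-in-WHERE error

Fix: Put the inner MAX in a scalar subquery

Corrected query:
SELECT MAX(reading) FROM sensors WHERE reading < (SELECT MAX(reading) FROM sensors)

Result:
MAX(reading)
------------
69.7        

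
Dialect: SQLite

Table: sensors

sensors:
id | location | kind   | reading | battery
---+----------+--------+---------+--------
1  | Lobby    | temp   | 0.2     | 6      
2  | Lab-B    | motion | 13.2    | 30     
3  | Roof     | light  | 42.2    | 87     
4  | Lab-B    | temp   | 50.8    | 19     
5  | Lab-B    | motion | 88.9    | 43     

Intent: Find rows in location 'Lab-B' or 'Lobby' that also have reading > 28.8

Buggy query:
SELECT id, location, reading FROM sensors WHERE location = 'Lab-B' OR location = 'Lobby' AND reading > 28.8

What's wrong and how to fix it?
Bug: Without parentheses, AND is evaluated before OR, so the reading filter only applies to the 'Lobby' branch

Fix: Group the OR with parentheses (or use IN), then AND the threshold

Corrected query:
SELECT id, location, reading FROM sensors WHERE (location = 'Lab-B' OR location = 'Lobby') AND reading > 28.8

Result:
id | location | reading
---+----------+--------
4  | Lab-B    | 50.8   
5  | Lab-B    | 88.9   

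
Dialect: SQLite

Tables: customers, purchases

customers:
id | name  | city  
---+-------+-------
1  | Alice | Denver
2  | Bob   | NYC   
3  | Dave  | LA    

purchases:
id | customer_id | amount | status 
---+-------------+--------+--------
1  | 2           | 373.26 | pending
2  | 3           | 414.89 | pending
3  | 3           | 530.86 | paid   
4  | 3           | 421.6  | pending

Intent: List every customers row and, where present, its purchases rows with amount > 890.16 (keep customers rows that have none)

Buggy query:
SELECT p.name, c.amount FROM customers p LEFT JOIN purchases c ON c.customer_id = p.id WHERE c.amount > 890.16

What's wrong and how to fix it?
Bug: Filtering c.amount in WHERE discards the NULL rows produced by LEFT JOIN, turning it into an inner join

Fix: Move the right-table condition into the ON clause so unmatched parents are kept

Corrected query:
SELECT p.name, c.amount FROM customers p LEFT JOIN purchases c ON c.customer_id = p.id AND c.amount > 890.16

Result:
name  | amount
------+-------
Alice | NULL  
Bob   | NULL  
Dave  | NULL  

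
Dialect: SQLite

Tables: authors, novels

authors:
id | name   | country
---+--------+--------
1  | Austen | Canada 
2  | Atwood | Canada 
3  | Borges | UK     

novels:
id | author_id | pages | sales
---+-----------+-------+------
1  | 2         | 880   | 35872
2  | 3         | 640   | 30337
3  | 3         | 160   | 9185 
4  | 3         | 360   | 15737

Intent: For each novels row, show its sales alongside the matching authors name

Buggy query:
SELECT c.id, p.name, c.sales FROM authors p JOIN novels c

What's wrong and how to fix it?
Bug: Missing join condition: each novels row is matched to all authors rows instead of just its own

Fix: Specify the join condition linking the foreign key to the parent id

Corrected query:
SELECT c.id, p.name, c.sales FROM authors p JOIN novels c ON c.author_id = p.id

Result:
id | name   | sales
---+--------+------
1  | Atwood | 35872
2  | Borges | 30337
3  | Borges | 9185 
4  | Borges | 15737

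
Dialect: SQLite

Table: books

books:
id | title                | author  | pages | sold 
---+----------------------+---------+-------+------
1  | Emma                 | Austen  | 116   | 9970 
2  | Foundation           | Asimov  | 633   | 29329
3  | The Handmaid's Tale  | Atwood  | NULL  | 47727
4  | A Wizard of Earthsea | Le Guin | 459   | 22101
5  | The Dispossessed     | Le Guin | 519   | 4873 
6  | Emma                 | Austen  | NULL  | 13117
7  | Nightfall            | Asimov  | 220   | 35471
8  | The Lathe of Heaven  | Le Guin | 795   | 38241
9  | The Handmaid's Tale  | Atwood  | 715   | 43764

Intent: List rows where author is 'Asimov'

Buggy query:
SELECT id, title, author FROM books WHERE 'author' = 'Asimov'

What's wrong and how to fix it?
Bug: Single quotes denote string literals in SQL; the column name is being compared as a constant string

Fix: Reference the column as author without single quotes

Corrected query:
SELECT id, title, author FROM books WHERE author = 'Asimov'

Result:
id | title      | author
---+------------+-------
2  | Foundation | Asimov
7  | Nightfall  | Asimov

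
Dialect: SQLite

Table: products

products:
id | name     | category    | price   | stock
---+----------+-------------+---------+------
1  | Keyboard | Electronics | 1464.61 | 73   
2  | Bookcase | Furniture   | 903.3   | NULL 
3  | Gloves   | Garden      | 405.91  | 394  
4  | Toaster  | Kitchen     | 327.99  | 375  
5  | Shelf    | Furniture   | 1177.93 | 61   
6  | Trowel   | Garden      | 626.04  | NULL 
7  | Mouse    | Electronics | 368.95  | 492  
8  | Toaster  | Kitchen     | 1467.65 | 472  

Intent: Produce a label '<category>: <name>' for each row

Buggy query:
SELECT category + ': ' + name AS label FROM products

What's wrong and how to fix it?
Bug: '+' is numeric addition; on text columns SQLite converts them to 0 instead of concatenating

Fix: Use the || operator for string concatenation

Corrected query:
SELECT category || ': ' || name AS label FROM products

Result:
label                
---------------------
Electronics: Keyboard
Furniture: Bookcase  
Garden: Gloves       
Kitchen: Toaster     
Furniture: Shelf     
Garden: Trowel       
Electronics: Mouse   
Kitchen: Toaster     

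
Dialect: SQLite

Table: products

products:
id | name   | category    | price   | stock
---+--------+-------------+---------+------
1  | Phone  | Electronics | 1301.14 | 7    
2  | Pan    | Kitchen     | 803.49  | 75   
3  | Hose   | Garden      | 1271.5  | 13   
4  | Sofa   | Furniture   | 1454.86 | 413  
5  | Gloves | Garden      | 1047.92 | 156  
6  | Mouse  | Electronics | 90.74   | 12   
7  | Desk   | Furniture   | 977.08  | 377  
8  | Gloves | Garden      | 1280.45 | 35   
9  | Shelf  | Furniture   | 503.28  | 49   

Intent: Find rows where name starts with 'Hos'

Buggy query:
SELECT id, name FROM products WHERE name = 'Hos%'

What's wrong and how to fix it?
Bug: '=' compares the literal string including the % character; pattern matching needs LIKE

Fix: Replace '=' with LIKE so 'Hos%' is treated as a pattern

Corrected query:
SELECT id, name FROM products WHERE name LIKE 'Hos%'

Result:
id | name
---+-----
3  | Hose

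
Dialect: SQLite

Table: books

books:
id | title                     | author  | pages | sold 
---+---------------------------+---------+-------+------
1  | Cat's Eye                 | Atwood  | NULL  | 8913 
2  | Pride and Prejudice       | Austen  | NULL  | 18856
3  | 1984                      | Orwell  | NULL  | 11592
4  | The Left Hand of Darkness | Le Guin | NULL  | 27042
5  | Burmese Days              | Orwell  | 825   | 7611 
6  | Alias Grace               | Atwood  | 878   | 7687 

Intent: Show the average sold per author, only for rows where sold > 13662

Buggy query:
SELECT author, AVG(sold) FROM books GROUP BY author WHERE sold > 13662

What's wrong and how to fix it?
Bug: Row-level WHERE must come before GROUP BY in the clause order

Fix: Move the WHERE clause before GROUP BY

Corrected query:
SELECT author, AVG(sold) FROM books WHERE sold > 13662 GROUP BY author

Result:
author  | AVG(sold)
--------+----------
Austen  | 18856    
Le Guin | 27042    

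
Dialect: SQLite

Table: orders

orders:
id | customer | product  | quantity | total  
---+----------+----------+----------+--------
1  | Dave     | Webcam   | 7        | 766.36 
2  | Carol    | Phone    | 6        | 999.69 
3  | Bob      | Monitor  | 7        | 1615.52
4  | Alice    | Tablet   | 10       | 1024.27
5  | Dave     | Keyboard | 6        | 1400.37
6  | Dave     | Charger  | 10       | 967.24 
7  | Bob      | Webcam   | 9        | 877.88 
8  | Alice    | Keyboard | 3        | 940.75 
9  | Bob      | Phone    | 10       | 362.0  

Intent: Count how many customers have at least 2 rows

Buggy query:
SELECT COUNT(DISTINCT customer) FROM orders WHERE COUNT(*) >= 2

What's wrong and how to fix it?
Bug: COUNT(*) cannot appear in WHERE; the per-group count doesn't exist yet

Fix: Group first with HAVING COUNT(*) >= 2, then COUNT the resulting groups

Corrected query:
SELECT COUNT(*) FROM (SELECT customer FROM orders GROUP BY customer HAVING COUNT(*) >= 2)

Result:
COUNT(*)
--------
3       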